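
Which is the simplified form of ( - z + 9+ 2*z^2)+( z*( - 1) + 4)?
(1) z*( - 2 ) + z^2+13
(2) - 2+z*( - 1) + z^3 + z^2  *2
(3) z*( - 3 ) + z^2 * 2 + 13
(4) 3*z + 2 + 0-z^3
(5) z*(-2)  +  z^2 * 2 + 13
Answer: 5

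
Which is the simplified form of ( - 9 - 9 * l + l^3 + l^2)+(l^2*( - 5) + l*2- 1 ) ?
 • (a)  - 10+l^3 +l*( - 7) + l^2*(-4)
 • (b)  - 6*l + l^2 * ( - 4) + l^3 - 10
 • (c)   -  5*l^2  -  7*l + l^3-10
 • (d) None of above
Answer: a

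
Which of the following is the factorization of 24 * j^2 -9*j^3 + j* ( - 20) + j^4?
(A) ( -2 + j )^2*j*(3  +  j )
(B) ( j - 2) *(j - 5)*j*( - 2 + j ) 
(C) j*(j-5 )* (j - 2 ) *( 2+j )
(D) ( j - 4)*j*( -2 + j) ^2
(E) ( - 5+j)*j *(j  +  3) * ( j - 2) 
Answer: B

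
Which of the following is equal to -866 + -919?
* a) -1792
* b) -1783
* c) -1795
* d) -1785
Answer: d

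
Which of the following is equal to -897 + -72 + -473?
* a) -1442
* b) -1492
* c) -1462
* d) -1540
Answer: a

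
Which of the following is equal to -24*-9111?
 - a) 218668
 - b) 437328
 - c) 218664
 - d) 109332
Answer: c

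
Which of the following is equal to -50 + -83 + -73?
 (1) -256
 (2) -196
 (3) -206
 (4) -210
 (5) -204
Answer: 3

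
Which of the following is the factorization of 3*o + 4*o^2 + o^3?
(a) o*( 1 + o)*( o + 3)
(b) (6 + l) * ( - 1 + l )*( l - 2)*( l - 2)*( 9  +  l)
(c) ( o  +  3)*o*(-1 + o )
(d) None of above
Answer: a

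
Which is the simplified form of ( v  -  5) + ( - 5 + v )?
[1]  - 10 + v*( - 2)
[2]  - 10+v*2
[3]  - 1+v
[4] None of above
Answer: 2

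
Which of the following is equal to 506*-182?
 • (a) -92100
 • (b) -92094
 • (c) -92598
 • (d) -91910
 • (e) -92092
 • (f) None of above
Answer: e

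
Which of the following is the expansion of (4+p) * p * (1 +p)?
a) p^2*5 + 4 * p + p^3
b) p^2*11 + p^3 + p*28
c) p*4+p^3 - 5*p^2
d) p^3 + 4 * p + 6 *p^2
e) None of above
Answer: a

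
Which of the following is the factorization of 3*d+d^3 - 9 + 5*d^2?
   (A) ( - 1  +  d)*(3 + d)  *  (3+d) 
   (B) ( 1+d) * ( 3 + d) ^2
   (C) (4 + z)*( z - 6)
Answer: A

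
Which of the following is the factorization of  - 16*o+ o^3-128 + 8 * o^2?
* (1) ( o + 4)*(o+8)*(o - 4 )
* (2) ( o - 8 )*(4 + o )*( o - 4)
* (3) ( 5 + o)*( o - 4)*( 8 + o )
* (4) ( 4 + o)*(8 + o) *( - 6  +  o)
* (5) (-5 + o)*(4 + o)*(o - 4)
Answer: 1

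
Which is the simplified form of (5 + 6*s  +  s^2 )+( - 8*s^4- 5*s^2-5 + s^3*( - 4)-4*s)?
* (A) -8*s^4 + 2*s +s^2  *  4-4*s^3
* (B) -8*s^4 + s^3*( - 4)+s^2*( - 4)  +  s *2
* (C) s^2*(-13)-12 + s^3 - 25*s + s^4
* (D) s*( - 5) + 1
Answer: B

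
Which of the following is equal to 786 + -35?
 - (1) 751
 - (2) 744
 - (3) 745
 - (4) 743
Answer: 1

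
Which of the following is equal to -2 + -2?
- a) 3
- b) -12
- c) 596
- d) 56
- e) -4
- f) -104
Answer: e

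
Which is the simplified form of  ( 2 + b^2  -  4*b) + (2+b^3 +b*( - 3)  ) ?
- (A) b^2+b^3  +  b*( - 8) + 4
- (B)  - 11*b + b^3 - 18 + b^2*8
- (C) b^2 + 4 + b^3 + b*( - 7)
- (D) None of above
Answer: C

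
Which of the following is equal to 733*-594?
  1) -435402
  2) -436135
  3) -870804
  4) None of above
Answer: 1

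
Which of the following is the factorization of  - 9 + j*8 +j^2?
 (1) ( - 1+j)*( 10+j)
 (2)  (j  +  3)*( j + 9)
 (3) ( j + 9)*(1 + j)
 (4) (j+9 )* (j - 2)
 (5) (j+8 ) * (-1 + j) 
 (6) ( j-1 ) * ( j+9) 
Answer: 6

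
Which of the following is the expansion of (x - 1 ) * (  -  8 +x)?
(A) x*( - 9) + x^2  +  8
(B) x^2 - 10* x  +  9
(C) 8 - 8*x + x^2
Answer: A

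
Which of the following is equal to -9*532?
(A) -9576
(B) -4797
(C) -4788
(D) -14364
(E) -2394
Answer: C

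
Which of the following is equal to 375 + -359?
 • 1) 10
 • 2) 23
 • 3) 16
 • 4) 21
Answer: 3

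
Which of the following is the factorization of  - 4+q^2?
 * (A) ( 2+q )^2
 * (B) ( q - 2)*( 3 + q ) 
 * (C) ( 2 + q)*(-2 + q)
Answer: C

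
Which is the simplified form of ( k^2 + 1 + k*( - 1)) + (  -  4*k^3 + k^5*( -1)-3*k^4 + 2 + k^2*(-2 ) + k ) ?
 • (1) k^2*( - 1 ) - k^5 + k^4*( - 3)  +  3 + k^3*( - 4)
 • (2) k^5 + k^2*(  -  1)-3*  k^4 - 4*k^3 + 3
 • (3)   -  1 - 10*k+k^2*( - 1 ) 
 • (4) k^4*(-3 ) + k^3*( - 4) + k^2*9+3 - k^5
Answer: 1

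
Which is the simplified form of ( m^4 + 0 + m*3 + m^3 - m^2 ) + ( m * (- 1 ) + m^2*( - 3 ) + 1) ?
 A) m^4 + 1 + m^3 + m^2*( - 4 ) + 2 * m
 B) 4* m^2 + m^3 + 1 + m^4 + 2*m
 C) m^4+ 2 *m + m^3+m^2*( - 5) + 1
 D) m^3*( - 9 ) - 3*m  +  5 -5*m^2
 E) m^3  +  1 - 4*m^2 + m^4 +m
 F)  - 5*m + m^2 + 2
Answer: A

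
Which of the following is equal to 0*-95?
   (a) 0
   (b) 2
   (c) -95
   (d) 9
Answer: a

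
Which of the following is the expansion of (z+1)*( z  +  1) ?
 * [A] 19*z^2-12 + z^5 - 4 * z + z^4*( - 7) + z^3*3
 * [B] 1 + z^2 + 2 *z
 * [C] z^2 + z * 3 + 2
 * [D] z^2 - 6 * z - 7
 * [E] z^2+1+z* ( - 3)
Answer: B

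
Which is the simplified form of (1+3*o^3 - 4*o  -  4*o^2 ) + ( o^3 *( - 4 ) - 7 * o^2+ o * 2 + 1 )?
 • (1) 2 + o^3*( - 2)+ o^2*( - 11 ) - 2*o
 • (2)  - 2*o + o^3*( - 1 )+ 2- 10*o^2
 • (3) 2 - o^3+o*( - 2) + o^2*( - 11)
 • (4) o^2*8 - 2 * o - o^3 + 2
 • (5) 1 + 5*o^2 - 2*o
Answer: 3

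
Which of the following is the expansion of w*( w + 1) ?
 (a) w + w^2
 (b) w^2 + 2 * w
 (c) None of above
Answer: a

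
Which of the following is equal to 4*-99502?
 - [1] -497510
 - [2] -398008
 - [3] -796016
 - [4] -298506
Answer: 2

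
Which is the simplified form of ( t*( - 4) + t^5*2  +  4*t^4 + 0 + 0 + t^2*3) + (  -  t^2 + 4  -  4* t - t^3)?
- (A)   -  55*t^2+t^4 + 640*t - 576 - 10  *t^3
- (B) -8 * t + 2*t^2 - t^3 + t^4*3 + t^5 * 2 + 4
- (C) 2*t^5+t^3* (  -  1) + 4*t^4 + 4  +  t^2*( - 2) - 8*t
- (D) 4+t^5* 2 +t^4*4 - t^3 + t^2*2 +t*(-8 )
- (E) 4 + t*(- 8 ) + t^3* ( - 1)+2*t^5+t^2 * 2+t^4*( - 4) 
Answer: D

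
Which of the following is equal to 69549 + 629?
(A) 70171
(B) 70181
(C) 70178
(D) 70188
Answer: C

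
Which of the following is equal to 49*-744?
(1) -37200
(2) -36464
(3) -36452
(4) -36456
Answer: 4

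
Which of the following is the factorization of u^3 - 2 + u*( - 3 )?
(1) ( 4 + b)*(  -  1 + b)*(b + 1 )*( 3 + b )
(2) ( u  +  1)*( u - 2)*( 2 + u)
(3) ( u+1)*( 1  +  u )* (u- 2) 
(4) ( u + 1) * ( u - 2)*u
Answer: 3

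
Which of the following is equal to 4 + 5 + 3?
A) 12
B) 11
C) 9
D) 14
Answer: A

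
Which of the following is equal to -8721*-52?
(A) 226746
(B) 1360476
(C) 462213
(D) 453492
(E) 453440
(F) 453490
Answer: D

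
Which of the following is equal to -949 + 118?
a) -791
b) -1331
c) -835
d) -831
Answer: d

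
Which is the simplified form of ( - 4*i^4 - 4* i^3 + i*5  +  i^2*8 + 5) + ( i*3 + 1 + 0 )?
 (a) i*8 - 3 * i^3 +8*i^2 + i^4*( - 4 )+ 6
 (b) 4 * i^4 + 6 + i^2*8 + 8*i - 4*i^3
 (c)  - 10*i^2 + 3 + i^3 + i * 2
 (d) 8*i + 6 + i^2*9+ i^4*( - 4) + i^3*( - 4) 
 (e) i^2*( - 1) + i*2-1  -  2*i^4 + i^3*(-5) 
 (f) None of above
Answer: f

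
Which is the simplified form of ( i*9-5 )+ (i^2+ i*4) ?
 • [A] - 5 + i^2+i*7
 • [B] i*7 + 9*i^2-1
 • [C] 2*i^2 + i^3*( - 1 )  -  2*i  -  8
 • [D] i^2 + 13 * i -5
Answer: D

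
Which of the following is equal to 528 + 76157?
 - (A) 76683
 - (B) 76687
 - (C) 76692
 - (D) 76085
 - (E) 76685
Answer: E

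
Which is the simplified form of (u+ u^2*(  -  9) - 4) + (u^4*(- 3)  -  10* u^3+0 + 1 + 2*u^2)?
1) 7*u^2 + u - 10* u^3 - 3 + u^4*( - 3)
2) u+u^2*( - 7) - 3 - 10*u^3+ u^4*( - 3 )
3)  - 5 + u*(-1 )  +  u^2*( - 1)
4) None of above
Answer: 2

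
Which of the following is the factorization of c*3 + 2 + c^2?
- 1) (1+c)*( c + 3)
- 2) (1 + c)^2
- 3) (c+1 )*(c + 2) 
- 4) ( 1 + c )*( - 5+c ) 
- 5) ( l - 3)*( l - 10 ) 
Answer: 3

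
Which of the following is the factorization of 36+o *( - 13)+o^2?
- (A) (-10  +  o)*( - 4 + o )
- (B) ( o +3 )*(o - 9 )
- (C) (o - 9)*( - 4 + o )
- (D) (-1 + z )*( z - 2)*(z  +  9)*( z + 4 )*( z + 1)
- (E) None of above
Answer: C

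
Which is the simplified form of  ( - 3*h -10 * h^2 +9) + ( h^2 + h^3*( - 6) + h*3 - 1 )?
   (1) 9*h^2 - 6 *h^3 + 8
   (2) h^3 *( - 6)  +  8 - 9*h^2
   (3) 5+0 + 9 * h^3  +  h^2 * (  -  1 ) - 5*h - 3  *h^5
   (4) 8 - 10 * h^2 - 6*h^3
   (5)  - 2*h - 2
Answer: 2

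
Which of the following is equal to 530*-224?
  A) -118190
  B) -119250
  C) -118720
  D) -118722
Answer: C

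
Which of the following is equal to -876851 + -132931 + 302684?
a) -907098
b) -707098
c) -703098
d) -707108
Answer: b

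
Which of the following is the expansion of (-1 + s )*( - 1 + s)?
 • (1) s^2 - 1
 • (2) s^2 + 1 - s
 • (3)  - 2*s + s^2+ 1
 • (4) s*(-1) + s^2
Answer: 3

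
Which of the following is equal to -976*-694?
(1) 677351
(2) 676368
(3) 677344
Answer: 3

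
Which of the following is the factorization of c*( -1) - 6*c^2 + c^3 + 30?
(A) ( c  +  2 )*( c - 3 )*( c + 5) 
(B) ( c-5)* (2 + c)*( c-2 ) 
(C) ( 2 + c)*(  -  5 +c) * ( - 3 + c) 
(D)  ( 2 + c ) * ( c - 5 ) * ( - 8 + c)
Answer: C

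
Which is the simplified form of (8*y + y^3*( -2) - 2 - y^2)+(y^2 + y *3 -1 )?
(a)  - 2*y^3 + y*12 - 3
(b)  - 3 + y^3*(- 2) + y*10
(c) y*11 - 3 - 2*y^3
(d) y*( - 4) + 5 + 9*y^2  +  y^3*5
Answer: c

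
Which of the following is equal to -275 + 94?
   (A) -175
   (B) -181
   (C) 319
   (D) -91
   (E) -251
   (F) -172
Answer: B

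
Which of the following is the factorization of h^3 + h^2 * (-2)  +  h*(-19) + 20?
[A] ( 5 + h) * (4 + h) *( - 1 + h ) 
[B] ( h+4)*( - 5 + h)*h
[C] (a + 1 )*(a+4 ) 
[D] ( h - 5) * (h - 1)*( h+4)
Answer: D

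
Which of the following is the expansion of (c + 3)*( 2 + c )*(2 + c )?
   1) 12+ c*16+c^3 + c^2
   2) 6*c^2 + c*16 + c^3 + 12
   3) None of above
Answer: 3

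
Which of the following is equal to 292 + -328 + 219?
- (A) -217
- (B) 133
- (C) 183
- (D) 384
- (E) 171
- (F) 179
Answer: C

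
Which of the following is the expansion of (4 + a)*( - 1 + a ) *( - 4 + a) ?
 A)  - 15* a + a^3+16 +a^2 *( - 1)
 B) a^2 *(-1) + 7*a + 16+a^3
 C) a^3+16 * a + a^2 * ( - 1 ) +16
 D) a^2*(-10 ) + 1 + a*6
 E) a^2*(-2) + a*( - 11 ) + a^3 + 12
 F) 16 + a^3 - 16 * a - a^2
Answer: F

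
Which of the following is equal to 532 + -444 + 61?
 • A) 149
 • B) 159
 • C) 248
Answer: A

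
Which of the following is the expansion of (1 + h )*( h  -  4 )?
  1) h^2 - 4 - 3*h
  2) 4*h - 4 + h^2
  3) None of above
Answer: 1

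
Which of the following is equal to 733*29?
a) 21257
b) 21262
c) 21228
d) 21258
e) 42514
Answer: a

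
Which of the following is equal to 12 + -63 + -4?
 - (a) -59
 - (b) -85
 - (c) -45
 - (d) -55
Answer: d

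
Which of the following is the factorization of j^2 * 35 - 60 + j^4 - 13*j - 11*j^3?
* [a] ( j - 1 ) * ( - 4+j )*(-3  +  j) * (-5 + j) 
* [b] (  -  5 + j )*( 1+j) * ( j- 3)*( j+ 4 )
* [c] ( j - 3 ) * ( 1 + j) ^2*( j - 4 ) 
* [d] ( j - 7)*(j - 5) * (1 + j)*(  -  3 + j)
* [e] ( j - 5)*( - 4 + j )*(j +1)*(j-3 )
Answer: e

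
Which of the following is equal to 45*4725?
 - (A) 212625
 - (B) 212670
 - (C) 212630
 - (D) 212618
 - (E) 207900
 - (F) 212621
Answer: A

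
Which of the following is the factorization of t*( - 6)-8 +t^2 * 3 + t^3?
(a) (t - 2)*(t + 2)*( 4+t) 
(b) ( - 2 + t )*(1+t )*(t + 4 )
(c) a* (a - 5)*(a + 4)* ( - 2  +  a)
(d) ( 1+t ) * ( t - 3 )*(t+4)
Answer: b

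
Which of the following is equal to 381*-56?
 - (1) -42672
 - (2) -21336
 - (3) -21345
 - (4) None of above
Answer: 2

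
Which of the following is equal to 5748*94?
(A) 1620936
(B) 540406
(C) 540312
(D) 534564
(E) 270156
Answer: C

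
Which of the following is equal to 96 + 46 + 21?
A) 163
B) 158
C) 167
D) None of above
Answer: A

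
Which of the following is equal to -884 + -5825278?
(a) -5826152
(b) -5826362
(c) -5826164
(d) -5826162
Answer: d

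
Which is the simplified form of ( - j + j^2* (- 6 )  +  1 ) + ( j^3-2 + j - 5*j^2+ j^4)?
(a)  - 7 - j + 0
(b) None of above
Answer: b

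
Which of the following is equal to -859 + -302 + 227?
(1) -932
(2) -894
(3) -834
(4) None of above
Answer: 4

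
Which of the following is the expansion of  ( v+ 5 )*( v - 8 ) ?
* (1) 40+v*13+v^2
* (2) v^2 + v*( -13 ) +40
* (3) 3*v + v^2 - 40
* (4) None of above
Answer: 4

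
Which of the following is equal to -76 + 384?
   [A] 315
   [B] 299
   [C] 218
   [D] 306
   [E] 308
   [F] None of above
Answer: E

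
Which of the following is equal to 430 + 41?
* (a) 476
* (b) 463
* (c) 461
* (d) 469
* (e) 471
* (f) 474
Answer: e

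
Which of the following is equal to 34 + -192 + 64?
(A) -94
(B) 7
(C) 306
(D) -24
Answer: A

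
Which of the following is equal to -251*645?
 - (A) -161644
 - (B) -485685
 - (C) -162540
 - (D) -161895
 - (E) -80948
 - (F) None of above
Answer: D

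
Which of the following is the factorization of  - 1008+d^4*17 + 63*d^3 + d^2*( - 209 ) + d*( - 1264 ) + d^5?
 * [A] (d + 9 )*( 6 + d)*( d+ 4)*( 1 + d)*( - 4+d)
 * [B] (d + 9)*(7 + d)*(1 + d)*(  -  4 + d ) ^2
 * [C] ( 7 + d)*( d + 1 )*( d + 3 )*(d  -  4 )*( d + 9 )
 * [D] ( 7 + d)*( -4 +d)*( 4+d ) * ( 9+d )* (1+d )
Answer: D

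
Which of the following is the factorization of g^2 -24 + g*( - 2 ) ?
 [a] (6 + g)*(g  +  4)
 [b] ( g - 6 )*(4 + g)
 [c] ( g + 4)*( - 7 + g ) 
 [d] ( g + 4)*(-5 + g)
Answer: b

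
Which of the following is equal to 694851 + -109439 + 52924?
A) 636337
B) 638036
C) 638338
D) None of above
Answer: D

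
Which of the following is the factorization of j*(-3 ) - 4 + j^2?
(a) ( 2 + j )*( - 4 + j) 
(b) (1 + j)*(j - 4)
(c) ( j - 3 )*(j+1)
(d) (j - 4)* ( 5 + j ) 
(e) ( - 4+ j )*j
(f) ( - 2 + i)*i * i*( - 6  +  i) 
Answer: b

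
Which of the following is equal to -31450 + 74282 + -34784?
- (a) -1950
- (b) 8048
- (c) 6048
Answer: b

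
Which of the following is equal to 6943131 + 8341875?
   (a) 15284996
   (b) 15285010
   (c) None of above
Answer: c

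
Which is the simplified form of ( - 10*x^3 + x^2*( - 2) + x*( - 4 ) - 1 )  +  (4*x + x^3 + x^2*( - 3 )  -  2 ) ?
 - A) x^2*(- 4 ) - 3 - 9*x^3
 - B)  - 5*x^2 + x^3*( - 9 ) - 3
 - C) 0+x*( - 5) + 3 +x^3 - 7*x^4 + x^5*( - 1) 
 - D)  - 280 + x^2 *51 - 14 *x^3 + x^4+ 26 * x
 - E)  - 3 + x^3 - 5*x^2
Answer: B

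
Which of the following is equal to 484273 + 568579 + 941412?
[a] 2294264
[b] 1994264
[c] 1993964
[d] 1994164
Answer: b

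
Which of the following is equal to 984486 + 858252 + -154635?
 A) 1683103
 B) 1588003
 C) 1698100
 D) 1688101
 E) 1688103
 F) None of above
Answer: E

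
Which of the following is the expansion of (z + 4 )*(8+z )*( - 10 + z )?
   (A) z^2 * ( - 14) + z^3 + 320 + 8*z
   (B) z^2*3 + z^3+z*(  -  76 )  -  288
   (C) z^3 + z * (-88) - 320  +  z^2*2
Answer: C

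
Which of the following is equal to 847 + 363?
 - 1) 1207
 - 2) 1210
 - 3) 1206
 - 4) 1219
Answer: 2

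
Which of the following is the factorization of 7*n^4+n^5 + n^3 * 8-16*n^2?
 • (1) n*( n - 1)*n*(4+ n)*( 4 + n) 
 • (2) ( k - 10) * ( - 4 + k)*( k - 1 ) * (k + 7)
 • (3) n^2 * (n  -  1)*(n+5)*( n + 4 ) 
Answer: 1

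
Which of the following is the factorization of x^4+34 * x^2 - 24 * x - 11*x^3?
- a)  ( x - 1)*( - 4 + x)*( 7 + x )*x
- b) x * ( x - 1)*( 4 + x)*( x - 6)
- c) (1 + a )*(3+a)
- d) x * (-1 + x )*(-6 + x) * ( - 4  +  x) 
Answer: d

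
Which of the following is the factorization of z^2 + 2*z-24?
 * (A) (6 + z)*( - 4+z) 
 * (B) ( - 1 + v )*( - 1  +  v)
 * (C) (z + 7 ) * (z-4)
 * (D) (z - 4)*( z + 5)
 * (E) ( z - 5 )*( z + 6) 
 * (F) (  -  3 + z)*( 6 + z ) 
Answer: A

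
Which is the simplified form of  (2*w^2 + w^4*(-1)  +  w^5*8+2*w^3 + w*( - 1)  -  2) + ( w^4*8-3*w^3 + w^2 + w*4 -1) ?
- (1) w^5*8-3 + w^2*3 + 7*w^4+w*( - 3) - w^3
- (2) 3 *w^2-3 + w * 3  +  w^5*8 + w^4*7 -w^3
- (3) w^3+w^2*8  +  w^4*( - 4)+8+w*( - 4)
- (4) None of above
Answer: 2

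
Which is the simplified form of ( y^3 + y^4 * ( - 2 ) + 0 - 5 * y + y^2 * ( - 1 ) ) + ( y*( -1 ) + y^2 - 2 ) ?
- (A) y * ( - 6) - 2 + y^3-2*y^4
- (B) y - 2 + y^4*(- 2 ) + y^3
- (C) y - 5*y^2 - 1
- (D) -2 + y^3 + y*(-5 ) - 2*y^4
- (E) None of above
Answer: A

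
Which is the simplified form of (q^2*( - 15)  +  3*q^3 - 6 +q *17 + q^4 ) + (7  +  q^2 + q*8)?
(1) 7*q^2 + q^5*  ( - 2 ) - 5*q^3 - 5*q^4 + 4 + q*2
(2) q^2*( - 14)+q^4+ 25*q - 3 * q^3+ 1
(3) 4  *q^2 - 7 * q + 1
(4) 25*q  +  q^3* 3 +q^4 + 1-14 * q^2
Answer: 4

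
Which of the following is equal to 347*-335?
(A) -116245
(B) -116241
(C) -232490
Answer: A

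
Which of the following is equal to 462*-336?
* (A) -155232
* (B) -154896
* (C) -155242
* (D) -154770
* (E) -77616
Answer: A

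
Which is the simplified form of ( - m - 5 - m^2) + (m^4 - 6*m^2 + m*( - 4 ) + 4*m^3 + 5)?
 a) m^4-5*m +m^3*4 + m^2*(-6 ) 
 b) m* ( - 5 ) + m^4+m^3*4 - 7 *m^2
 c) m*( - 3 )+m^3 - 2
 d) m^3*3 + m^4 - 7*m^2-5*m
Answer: b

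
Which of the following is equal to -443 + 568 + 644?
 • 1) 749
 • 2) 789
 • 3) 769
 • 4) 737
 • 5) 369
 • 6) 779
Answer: 3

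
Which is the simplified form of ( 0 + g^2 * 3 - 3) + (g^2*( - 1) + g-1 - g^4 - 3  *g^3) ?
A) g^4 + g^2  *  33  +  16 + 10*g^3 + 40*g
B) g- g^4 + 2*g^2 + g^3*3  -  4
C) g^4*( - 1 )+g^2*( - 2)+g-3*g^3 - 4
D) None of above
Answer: D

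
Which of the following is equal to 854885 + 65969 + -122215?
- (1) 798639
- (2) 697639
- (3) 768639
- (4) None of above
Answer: 1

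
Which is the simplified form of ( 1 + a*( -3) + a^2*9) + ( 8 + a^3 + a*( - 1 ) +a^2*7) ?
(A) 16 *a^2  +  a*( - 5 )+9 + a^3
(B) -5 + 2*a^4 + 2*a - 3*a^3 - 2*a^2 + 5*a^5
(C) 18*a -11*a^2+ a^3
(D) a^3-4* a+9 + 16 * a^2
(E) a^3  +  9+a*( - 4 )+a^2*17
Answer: D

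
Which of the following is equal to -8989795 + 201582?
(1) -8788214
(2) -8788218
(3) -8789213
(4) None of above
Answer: 4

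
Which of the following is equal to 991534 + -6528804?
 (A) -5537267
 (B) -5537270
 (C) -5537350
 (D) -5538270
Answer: B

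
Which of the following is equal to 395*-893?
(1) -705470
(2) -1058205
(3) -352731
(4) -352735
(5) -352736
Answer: 4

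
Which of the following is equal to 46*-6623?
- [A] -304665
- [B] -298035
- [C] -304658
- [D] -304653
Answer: C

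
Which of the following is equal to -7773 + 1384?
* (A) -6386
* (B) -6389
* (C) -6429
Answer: B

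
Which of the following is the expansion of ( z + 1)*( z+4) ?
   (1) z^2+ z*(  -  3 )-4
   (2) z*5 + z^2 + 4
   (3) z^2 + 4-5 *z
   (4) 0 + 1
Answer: 2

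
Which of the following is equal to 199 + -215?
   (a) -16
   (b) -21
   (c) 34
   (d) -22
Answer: a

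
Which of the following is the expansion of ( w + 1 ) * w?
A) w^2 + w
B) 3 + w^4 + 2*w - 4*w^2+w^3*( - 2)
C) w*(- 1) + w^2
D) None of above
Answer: A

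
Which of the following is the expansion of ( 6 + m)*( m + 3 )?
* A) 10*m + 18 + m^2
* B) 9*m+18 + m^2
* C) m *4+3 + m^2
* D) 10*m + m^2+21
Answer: B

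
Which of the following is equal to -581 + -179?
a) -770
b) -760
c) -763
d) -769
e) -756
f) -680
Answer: b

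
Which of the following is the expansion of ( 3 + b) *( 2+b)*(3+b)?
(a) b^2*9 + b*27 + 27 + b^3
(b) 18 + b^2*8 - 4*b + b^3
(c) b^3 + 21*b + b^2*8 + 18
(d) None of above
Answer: c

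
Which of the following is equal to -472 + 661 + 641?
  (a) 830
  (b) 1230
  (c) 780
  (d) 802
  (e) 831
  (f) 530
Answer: a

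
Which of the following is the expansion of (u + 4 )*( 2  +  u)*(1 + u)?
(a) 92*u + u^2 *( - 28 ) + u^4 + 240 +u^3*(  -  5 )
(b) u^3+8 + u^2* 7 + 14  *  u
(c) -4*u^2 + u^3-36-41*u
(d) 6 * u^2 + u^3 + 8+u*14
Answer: b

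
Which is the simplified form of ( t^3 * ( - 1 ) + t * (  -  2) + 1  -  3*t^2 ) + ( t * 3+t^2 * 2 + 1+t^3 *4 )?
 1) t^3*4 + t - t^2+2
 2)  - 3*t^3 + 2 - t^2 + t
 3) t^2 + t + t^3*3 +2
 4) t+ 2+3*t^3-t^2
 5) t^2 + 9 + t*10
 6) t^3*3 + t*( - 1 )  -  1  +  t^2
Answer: 4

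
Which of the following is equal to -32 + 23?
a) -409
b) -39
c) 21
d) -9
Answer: d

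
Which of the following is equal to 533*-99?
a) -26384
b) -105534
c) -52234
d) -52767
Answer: d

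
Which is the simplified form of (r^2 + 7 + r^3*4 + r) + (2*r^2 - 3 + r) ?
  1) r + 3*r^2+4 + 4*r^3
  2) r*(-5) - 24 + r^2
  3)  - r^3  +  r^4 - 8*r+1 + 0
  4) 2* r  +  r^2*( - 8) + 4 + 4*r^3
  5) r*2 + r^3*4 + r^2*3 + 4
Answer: 5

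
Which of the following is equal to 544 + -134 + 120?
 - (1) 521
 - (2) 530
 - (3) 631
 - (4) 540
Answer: 2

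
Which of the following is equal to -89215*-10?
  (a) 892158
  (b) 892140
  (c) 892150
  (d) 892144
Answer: c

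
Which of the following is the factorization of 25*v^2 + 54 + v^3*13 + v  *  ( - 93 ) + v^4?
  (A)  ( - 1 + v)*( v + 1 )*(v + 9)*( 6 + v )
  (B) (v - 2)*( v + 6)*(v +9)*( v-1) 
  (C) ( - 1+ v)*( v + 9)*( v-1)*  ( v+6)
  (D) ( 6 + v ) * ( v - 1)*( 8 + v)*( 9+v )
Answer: C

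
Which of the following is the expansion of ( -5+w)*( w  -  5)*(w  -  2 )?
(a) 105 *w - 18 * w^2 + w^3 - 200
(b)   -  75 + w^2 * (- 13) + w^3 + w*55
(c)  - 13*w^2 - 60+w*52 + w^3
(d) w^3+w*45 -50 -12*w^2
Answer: d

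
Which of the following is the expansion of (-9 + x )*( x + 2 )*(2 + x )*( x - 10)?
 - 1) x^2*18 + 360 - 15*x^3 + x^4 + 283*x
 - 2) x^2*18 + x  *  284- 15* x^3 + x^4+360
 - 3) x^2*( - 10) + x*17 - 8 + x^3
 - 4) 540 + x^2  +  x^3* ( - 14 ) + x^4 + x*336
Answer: 2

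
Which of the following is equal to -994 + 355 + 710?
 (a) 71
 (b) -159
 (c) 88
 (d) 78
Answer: a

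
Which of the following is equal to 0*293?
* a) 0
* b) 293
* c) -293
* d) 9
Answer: a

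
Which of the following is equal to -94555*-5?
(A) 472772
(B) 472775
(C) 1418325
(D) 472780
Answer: B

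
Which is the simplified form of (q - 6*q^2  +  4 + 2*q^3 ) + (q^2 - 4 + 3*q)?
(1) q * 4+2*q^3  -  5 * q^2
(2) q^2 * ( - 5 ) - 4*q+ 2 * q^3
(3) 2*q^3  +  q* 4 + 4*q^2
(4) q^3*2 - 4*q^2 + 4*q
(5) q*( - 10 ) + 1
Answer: 1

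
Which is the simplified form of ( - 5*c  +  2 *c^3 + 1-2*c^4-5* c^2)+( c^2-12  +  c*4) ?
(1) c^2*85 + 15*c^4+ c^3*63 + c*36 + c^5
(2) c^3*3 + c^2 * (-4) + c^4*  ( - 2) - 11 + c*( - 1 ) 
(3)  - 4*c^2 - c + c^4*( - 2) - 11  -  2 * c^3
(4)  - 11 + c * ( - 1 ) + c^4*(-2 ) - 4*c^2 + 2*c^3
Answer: 4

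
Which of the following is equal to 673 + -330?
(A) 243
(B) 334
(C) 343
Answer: C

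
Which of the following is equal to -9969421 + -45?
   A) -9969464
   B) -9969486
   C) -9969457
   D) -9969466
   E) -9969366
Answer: D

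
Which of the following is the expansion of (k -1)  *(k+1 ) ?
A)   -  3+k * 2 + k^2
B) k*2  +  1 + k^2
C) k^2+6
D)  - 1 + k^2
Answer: D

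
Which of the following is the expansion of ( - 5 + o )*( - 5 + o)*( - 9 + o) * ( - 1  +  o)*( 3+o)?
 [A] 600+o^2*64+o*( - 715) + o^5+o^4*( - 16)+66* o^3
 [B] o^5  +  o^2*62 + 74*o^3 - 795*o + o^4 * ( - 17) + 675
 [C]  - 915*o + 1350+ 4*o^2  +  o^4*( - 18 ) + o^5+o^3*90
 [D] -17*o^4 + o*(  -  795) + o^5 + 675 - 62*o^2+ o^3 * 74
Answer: B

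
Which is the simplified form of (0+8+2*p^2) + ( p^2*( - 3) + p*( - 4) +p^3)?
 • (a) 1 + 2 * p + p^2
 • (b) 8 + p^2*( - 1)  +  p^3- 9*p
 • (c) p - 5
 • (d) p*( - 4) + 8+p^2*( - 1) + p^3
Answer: d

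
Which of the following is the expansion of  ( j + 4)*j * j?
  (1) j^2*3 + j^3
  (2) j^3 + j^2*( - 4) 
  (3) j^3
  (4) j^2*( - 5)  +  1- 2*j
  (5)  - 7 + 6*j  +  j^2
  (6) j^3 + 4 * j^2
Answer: 6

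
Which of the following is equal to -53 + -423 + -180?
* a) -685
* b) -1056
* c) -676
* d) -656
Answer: d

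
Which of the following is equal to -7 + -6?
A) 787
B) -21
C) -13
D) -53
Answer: C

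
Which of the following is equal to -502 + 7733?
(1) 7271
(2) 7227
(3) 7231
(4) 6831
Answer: 3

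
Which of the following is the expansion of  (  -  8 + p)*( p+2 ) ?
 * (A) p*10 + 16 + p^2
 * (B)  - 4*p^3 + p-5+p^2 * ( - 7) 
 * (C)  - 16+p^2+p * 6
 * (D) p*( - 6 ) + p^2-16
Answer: D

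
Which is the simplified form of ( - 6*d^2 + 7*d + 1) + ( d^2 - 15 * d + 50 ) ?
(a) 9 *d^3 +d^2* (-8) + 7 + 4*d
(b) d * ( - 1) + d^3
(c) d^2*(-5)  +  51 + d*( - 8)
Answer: c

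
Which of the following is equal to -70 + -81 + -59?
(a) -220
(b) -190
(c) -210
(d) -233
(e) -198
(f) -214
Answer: c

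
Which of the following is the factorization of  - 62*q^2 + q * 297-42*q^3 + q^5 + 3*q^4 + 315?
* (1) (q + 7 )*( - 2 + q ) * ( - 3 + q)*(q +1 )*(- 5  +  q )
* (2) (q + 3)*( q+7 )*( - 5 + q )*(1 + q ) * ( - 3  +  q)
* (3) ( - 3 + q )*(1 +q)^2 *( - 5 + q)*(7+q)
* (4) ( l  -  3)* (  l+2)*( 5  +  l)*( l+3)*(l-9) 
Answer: 2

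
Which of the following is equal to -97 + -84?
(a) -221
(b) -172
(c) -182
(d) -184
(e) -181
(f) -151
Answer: e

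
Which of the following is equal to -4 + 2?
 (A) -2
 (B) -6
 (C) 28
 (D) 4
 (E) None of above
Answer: A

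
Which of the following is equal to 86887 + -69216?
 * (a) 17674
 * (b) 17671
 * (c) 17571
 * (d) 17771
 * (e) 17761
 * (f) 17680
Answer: b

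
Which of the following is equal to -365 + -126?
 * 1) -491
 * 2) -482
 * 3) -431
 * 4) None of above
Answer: 1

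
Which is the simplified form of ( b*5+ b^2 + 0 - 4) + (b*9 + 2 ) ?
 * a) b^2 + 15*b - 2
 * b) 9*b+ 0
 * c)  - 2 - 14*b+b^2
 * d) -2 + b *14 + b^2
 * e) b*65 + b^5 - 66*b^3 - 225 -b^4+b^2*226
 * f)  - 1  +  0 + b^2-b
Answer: d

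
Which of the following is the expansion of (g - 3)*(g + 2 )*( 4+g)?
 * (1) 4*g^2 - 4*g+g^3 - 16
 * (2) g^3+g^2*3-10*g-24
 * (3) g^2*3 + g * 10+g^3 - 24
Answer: 2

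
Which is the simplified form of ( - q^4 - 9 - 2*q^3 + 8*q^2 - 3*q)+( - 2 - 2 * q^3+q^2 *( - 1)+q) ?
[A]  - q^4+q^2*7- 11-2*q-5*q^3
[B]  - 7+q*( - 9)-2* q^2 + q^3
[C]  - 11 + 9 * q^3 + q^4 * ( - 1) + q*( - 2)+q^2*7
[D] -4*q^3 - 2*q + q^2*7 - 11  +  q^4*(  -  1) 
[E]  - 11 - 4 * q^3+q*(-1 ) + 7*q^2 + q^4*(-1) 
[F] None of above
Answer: D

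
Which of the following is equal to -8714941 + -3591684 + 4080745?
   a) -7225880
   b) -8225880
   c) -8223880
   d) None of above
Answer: b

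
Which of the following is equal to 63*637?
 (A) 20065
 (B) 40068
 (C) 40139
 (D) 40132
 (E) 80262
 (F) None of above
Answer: F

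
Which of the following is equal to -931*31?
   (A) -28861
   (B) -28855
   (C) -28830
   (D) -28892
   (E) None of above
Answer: A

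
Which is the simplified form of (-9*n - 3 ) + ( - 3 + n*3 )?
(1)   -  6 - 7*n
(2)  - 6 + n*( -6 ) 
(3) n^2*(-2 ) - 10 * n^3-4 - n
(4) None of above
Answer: 2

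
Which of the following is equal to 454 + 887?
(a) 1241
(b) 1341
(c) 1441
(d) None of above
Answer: b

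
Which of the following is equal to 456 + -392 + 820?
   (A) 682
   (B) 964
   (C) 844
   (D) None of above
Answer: D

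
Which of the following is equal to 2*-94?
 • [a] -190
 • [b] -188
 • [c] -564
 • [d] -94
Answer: b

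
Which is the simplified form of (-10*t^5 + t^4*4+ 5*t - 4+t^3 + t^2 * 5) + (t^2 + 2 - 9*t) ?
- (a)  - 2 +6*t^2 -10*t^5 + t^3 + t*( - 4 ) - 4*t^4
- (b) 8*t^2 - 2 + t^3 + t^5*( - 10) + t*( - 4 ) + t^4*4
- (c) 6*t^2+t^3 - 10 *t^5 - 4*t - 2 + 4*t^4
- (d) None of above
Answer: c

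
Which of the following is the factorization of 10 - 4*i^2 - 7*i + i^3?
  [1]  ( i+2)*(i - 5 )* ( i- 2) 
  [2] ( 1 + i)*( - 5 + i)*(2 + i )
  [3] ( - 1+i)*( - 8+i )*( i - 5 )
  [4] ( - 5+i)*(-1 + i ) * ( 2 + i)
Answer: 4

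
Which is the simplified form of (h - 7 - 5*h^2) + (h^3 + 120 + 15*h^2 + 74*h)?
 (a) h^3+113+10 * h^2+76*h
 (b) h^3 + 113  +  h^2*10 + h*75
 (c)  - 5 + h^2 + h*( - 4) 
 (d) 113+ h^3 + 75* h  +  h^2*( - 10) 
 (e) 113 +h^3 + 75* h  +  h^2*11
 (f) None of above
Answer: b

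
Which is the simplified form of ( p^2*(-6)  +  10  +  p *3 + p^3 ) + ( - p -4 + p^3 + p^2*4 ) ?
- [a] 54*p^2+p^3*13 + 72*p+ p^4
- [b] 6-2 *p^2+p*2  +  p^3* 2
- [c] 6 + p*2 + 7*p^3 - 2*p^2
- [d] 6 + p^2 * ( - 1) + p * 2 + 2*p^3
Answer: b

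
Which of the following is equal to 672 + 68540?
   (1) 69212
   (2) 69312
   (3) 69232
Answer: 1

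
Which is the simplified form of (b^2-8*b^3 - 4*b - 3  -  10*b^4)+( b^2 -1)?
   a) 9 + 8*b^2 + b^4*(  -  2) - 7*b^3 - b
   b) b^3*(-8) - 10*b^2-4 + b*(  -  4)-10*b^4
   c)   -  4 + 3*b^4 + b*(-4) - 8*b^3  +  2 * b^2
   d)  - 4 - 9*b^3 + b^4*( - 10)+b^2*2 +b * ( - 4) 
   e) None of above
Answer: e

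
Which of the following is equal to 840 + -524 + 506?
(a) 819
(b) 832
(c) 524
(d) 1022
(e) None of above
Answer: e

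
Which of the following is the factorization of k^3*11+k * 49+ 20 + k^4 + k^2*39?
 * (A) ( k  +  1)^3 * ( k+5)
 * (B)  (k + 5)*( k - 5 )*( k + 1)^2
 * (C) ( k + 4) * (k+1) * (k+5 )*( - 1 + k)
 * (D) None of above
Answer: D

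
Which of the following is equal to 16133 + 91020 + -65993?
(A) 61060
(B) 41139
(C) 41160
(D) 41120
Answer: C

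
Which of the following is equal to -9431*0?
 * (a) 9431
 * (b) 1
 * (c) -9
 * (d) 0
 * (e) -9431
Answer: d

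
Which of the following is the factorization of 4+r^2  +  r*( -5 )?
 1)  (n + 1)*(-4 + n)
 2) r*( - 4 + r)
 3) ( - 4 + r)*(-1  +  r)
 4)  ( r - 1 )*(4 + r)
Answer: 3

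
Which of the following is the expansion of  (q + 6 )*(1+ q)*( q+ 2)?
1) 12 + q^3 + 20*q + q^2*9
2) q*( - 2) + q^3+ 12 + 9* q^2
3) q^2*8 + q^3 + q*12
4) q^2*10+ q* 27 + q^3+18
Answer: 1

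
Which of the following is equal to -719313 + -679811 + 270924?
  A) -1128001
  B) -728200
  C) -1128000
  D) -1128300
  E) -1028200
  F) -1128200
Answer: F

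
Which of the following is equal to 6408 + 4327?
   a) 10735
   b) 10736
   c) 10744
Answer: a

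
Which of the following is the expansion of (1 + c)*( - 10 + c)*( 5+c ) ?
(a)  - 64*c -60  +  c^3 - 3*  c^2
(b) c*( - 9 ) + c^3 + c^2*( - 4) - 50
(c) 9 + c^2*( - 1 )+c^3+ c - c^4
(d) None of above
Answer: d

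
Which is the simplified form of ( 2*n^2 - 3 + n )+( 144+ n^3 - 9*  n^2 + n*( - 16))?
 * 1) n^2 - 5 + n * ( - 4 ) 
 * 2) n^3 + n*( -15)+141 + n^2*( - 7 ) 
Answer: 2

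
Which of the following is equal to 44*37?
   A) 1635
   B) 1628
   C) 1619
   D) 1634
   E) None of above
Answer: B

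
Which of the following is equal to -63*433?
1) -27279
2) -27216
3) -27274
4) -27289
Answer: 1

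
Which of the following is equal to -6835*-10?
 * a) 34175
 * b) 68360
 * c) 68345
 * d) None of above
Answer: d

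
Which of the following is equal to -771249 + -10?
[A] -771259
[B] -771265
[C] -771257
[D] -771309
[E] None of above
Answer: A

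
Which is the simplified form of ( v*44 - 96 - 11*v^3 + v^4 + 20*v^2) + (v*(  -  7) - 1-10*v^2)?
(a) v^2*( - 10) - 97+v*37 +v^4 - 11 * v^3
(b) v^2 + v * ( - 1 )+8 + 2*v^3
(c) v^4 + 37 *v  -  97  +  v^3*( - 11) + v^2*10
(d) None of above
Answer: c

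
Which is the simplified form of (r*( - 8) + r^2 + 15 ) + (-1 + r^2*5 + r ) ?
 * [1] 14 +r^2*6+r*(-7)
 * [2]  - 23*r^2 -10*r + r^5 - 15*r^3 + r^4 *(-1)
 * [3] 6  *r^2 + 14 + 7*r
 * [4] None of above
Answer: 1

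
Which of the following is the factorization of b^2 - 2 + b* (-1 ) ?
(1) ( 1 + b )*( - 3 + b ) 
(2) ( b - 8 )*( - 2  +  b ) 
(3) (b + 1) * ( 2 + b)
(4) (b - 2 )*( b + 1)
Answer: 4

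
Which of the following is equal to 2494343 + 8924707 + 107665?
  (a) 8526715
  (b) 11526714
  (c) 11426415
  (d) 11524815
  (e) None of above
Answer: e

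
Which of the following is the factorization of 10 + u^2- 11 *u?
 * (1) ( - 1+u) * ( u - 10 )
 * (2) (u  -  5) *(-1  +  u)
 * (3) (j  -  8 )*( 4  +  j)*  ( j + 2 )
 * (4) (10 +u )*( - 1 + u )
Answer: 1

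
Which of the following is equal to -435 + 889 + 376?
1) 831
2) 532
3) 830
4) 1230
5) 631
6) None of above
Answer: 3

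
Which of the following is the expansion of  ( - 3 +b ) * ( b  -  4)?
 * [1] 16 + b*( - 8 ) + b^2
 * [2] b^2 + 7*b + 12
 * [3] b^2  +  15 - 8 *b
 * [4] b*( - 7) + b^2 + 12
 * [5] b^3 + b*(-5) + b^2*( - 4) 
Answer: 4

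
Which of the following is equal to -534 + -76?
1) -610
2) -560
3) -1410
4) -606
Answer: 1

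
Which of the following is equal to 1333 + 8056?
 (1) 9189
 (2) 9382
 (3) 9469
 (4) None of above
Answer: 4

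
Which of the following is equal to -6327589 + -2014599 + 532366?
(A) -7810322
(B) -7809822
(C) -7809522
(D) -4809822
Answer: B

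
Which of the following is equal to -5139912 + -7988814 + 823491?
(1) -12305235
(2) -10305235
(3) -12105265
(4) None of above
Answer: 1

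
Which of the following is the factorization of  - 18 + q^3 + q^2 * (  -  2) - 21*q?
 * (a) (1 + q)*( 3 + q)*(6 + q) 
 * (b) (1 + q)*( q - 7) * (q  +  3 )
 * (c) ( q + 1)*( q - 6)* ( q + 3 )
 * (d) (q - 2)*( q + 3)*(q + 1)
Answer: c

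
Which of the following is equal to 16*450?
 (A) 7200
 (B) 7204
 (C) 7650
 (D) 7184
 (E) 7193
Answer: A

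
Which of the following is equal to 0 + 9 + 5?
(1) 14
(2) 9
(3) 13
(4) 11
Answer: 1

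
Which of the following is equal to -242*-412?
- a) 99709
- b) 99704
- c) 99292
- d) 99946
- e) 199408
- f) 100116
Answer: b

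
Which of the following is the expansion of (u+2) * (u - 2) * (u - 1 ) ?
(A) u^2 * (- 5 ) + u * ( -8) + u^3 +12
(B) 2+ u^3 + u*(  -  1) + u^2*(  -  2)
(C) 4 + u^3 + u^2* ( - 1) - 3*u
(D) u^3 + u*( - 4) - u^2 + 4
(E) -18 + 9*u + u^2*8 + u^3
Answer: D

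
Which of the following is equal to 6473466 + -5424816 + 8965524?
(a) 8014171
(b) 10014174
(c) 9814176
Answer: b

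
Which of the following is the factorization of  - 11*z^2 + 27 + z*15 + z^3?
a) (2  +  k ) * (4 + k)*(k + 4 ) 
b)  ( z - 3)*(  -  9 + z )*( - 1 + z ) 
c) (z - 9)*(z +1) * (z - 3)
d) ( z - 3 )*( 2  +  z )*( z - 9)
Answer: c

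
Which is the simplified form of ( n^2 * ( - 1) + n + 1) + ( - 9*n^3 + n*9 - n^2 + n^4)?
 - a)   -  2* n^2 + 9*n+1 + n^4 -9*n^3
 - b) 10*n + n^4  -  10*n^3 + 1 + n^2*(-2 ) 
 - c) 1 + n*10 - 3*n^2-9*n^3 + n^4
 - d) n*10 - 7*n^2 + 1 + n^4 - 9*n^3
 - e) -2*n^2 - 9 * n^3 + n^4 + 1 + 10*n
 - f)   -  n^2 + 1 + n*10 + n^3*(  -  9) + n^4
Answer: e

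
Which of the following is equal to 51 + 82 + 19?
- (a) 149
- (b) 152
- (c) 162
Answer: b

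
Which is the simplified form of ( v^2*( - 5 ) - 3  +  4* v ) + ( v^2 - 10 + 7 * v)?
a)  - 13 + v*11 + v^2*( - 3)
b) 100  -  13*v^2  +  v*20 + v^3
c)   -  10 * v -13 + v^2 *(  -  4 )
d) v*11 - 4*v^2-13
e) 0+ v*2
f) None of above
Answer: d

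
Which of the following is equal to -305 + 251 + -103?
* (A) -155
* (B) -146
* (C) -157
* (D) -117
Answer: C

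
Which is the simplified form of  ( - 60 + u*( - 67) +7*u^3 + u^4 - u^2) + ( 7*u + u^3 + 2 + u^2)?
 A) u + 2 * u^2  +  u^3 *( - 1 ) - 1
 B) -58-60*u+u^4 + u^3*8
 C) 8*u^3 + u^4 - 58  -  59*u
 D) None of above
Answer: B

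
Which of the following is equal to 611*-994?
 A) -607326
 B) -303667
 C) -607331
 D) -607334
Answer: D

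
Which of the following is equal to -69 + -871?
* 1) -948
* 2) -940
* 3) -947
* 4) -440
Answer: 2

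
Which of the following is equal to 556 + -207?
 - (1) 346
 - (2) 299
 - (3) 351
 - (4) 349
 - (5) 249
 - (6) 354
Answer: 4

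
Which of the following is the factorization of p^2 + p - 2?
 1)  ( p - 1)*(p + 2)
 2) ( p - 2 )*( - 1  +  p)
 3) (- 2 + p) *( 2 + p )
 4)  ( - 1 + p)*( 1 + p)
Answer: 1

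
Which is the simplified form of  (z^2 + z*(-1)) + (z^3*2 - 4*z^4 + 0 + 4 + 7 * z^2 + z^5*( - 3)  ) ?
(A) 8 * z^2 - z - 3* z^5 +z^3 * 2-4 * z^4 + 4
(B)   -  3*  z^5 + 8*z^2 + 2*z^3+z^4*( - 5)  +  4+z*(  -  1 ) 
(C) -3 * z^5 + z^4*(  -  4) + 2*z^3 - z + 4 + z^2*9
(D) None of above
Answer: A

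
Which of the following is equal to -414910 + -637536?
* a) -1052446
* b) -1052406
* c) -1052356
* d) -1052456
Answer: a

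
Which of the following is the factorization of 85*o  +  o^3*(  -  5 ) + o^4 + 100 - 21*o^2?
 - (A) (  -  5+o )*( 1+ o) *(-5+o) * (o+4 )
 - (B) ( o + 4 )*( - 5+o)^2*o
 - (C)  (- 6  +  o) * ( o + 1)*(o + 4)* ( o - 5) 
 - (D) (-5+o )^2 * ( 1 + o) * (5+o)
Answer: A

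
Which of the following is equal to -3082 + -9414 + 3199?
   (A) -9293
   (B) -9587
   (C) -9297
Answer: C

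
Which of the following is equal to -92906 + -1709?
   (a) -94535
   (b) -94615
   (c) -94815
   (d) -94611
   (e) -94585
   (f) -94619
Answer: b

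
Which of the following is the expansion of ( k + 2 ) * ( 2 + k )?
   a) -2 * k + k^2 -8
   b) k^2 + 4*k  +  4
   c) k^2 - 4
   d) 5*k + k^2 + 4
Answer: b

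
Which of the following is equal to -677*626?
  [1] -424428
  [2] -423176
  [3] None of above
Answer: 3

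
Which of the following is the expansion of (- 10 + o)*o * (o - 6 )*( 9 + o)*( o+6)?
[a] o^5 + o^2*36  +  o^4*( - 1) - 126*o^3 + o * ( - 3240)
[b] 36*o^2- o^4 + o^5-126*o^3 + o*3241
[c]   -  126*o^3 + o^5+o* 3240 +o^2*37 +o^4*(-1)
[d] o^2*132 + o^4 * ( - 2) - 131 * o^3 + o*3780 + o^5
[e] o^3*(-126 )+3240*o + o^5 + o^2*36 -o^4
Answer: e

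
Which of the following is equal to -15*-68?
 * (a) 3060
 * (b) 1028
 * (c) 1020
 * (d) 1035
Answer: c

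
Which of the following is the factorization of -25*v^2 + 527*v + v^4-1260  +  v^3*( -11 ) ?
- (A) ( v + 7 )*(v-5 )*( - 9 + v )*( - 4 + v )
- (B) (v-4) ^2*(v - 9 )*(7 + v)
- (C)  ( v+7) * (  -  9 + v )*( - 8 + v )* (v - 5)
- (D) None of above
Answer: A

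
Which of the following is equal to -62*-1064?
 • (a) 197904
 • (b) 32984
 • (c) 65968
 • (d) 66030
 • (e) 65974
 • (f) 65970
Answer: c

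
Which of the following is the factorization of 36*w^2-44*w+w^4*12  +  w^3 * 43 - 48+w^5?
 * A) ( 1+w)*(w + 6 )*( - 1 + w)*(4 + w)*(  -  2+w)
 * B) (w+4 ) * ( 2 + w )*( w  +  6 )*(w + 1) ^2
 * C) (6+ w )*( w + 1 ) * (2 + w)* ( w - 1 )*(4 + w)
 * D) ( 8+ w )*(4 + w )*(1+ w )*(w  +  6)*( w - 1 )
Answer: C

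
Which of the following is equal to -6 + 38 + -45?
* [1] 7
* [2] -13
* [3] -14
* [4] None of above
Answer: 2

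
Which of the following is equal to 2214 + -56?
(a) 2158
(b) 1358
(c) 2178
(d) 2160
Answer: a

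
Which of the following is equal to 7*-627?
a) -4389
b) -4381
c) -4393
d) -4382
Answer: a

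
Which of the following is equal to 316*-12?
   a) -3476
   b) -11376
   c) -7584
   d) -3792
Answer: d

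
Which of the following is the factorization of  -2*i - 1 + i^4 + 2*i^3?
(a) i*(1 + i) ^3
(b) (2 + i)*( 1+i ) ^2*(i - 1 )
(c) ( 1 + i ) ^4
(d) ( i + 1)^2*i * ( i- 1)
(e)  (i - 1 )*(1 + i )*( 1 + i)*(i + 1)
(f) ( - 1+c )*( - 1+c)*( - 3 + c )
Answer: e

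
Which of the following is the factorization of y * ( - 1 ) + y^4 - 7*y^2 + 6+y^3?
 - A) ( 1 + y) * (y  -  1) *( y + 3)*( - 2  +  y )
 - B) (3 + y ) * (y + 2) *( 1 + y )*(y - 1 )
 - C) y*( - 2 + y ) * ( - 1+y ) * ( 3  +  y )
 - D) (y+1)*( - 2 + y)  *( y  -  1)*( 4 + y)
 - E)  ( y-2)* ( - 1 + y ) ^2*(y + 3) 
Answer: A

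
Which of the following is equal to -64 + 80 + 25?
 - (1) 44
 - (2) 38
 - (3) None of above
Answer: 3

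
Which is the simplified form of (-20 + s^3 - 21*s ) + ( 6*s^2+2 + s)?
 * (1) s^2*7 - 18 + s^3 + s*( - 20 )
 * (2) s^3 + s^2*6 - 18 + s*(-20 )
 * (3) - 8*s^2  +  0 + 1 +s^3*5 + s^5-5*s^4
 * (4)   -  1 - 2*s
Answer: 2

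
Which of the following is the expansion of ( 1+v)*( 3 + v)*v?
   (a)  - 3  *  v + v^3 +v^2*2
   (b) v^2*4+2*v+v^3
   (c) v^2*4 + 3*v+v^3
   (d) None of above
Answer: c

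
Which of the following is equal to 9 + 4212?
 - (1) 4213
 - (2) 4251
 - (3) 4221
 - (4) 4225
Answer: 3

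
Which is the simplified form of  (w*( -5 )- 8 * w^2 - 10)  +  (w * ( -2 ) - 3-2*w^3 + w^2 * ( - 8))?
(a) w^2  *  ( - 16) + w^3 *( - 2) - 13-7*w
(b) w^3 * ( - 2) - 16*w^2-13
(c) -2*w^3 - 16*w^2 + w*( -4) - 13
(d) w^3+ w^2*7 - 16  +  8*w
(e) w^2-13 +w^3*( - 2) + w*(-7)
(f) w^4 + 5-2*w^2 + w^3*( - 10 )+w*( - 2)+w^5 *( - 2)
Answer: a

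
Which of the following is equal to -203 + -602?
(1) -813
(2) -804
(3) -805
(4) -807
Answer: 3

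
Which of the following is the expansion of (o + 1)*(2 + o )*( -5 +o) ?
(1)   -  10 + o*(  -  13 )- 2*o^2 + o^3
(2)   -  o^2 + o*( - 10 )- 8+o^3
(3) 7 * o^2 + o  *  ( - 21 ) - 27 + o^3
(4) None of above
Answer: 1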